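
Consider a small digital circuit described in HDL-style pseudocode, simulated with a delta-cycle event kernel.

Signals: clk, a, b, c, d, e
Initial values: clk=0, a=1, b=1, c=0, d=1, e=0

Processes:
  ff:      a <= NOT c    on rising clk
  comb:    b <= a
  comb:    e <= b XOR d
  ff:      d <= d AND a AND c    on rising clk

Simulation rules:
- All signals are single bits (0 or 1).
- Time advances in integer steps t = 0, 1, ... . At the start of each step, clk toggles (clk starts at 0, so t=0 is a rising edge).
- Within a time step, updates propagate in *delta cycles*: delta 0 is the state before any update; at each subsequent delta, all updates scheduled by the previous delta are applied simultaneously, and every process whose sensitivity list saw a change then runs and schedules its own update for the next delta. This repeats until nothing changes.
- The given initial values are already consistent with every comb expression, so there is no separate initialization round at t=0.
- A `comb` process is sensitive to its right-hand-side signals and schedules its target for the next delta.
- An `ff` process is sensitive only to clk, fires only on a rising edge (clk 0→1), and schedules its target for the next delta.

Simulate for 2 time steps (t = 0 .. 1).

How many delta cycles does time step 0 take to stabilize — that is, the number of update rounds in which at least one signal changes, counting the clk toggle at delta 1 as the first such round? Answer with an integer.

3

t0.Δ0 c=0 e=0 clk=0 b=1 a=1 d=1
t0.Δ1 c=0 e=0 clk=1 b=1 a=1 d=1
t0.Δ2 c=0 e=0 clk=1 b=1 a=1 d=0
t0.Δ3 c=0 e=1 clk=1 b=1 a=1 d=0
t1.Δ0 c=0 e=1 clk=1 b=1 a=1 d=0
t1.Δ1 c=0 e=1 clk=0 b=1 a=1 d=0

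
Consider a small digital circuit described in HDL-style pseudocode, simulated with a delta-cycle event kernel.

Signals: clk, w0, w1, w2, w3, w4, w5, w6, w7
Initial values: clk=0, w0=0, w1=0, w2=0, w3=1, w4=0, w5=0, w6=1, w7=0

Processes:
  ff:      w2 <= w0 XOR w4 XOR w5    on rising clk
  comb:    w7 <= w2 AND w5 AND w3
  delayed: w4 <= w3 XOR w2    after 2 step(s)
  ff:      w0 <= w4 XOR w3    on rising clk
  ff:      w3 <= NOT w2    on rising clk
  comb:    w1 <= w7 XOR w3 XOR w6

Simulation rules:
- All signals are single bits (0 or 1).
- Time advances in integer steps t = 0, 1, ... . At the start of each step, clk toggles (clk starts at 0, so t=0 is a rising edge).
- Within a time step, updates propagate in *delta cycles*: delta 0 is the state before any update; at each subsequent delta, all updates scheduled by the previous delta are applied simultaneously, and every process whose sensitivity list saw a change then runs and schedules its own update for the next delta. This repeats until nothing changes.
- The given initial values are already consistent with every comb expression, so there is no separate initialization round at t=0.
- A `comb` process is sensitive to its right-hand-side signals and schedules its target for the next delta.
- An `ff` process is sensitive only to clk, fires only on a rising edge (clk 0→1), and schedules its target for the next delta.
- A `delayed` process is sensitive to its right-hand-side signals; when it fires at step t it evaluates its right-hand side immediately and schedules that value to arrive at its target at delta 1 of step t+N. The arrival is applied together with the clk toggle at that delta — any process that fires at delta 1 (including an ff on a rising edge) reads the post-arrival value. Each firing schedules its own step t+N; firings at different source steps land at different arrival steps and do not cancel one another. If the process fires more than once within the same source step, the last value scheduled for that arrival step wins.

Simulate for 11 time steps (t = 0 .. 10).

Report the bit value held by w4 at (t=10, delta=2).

0

t=0 Δ0: w3=1 w1=0 w2=0 w4=0 w6=1 w7=0 clk=0 w0=0 w5=0
  Δ1: clk:0→1
  Δ2: w0:0→1
  (2Δ to stable)
t=1 Δ0: w3=1 w1=0 w2=0 w4=0 w6=1 w7=0 clk=1 w0=1 w5=0
  Δ1: clk:1→0
  (1Δ to stable)
t=2 Δ0: w3=1 w1=0 w2=0 w4=0 w6=1 w7=0 clk=0 w0=1 w5=0
  Δ1: clk:0→1
  Δ2: w2:0→1
  (2Δ to stable)
t=3 Δ0: w3=1 w1=0 w2=1 w4=0 w6=1 w7=0 clk=1 w0=1 w5=0
  Δ1: clk:1→0
  (1Δ to stable)
t=4 Δ0: w3=1 w1=0 w2=1 w4=0 w6=1 w7=0 clk=0 w0=1 w5=0
  Δ1: clk:0→1
  Δ2: w3:1→0
  Δ3: w1:0→1
  (3Δ to stable)
t=5 Δ0: w3=0 w1=1 w2=1 w4=0 w6=1 w7=0 clk=1 w0=1 w5=0
  Δ1: clk:1→0
  (1Δ to stable)
t=6 Δ0: w3=0 w1=1 w2=1 w4=0 w6=1 w7=0 clk=0 w0=1 w5=0
  Δ1: w4:0→1, clk:0→1
  Δ2: w2:1→0
  (2Δ to stable)
t=7 Δ0: w3=0 w1=1 w2=0 w4=1 w6=1 w7=0 clk=1 w0=1 w5=0
  Δ1: clk:1→0
  (1Δ to stable)
t=8 Δ0: w3=0 w1=1 w2=0 w4=1 w6=1 w7=0 clk=0 w0=1 w5=0
  Δ1: w4:1→0, clk:0→1
  Δ2: w3:0→1, w2:0→1, w0:1→0
  Δ3: w1:1→0
  (3Δ to stable)
t=9 Δ0: w3=1 w1=0 w2=1 w4=0 w6=1 w7=0 clk=1 w0=0 w5=0
  Δ1: clk:1→0
  (1Δ to stable)
t=10 Δ0: w3=1 w1=0 w2=1 w4=0 w6=1 w7=0 clk=0 w0=0 w5=0
  Δ1: clk:0→1
  Δ2: w3:1→0, w2:1→0, w0:0→1
  Δ3: w1:0→1
  (3Δ to stable)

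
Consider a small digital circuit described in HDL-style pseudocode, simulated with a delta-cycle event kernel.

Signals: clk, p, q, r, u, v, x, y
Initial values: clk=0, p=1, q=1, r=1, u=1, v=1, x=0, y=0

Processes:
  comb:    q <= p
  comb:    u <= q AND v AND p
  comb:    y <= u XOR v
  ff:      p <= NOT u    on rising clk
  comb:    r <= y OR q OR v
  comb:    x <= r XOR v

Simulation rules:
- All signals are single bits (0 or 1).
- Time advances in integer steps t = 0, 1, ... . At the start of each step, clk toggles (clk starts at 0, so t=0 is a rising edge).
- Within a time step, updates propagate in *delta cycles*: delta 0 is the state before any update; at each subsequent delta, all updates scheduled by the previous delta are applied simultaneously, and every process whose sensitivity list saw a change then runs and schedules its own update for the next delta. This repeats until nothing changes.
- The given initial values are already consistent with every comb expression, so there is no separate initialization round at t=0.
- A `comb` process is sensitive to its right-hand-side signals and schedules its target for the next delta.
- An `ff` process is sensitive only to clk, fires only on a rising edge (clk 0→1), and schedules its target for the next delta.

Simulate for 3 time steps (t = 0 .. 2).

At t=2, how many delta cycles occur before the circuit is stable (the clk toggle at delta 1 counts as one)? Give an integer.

5

t0.Δ0 clk=0 r=1 v=1 y=0 u=1 p=1 x=0 q=1
t0.Δ1 clk=1 r=1 v=1 y=0 u=1 p=1 x=0 q=1
t0.Δ2 clk=1 r=1 v=1 y=0 u=1 p=0 x=0 q=1
t0.Δ3 clk=1 r=1 v=1 y=0 u=0 p=0 x=0 q=0
t0.Δ4 clk=1 r=1 v=1 y=1 u=0 p=0 x=0 q=0
t1.Δ0 clk=1 r=1 v=1 y=1 u=0 p=0 x=0 q=0
t1.Δ1 clk=0 r=1 v=1 y=1 u=0 p=0 x=0 q=0
t2.Δ0 clk=0 r=1 v=1 y=1 u=0 p=0 x=0 q=0
t2.Δ1 clk=1 r=1 v=1 y=1 u=0 p=0 x=0 q=0
t2.Δ2 clk=1 r=1 v=1 y=1 u=0 p=1 x=0 q=0
t2.Δ3 clk=1 r=1 v=1 y=1 u=0 p=1 x=0 q=1
t2.Δ4 clk=1 r=1 v=1 y=1 u=1 p=1 x=0 q=1
t2.Δ5 clk=1 r=1 v=1 y=0 u=1 p=1 x=0 q=1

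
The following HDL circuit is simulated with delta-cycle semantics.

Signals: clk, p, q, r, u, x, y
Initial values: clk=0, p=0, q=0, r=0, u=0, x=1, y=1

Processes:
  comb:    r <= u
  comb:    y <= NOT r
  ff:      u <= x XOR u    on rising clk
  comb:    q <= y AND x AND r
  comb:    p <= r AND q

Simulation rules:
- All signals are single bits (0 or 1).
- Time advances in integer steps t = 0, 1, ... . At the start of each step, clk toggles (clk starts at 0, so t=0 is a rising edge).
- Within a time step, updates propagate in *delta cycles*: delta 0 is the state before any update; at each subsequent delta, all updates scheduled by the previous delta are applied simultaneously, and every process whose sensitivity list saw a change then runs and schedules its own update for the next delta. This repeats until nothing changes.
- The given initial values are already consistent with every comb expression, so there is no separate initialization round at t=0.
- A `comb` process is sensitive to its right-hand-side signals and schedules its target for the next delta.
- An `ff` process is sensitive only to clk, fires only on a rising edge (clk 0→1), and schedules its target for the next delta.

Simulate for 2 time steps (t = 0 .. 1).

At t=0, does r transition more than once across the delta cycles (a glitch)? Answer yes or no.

no

t=0 Δ0: y=1 r=0 u=0 p=0 q=0 clk=0 x=1
  Δ1: clk:0→1
  Δ2: u:0→1
  Δ3: r:0→1
  Δ4: y:1→0, q:0→1
  Δ5: p:0→1, q:1→0
  Δ6: p:1→0
  (6Δ to stable)
t=1 Δ0: y=0 r=1 u=1 p=0 q=0 clk=1 x=1
  Δ1: clk:1→0
  (1Δ to stable)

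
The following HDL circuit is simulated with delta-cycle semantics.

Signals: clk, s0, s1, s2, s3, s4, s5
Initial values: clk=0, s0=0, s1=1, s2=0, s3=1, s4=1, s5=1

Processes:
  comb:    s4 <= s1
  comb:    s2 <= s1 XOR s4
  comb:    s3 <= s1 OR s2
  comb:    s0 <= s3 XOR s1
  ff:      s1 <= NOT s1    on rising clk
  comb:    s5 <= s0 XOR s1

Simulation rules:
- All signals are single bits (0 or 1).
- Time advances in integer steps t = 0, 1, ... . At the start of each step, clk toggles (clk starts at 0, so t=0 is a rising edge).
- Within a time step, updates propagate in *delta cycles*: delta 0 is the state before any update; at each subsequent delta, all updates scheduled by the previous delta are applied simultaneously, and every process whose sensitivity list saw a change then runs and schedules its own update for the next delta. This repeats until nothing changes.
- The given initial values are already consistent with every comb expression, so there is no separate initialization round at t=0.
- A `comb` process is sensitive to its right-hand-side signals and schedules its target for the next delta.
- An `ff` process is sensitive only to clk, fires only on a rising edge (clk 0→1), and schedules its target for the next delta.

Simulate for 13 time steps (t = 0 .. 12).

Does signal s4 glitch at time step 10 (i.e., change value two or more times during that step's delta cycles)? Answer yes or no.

no

t0.Δ0 s4=1 clk=0 s3=1 s1=1 s2=0 s0=0 s5=1
t0.Δ1 s4=1 clk=1 s3=1 s1=1 s2=0 s0=0 s5=1
t0.Δ2 s4=1 clk=1 s3=1 s1=0 s2=0 s0=0 s5=1
t0.Δ3 s4=0 clk=1 s3=0 s1=0 s2=1 s0=1 s5=0
t0.Δ4 s4=0 clk=1 s3=1 s1=0 s2=0 s0=0 s5=1
t0.Δ5 s4=0 clk=1 s3=0 s1=0 s2=0 s0=1 s5=0
t0.Δ6 s4=0 clk=1 s3=0 s1=0 s2=0 s0=0 s5=1
t0.Δ7 s4=0 clk=1 s3=0 s1=0 s2=0 s0=0 s5=0
t1.Δ0 s4=0 clk=1 s3=0 s1=0 s2=0 s0=0 s5=0
t1.Δ1 s4=0 clk=0 s3=0 s1=0 s2=0 s0=0 s5=0
t2.Δ0 s4=0 clk=0 s3=0 s1=0 s2=0 s0=0 s5=0
t2.Δ1 s4=0 clk=1 s3=0 s1=0 s2=0 s0=0 s5=0
t2.Δ2 s4=0 clk=1 s3=0 s1=1 s2=0 s0=0 s5=0
t2.Δ3 s4=1 clk=1 s3=1 s1=1 s2=1 s0=1 s5=1
t2.Δ4 s4=1 clk=1 s3=1 s1=1 s2=0 s0=0 s5=0
t2.Δ5 s4=1 clk=1 s3=1 s1=1 s2=0 s0=0 s5=1
t3.Δ0 s4=1 clk=1 s3=1 s1=1 s2=0 s0=0 s5=1
t3.Δ1 s4=1 clk=0 s3=1 s1=1 s2=0 s0=0 s5=1
t4.Δ0 s4=1 clk=0 s3=1 s1=1 s2=0 s0=0 s5=1
t4.Δ1 s4=1 clk=1 s3=1 s1=1 s2=0 s0=0 s5=1
t4.Δ2 s4=1 clk=1 s3=1 s1=0 s2=0 s0=0 s5=1
t4.Δ3 s4=0 clk=1 s3=0 s1=0 s2=1 s0=1 s5=0
t4.Δ4 s4=0 clk=1 s3=1 s1=0 s2=0 s0=0 s5=1
t4.Δ5 s4=0 clk=1 s3=0 s1=0 s2=0 s0=1 s5=0
t4.Δ6 s4=0 clk=1 s3=0 s1=0 s2=0 s0=0 s5=1
t4.Δ7 s4=0 clk=1 s3=0 s1=0 s2=0 s0=0 s5=0
t5.Δ0 s4=0 clk=1 s3=0 s1=0 s2=0 s0=0 s5=0
t5.Δ1 s4=0 clk=0 s3=0 s1=0 s2=0 s0=0 s5=0
t6.Δ0 s4=0 clk=0 s3=0 s1=0 s2=0 s0=0 s5=0
t6.Δ1 s4=0 clk=1 s3=0 s1=0 s2=0 s0=0 s5=0
t6.Δ2 s4=0 clk=1 s3=0 s1=1 s2=0 s0=0 s5=0
t6.Δ3 s4=1 clk=1 s3=1 s1=1 s2=1 s0=1 s5=1
t6.Δ4 s4=1 clk=1 s3=1 s1=1 s2=0 s0=0 s5=0
t6.Δ5 s4=1 clk=1 s3=1 s1=1 s2=0 s0=0 s5=1
t7.Δ0 s4=1 clk=1 s3=1 s1=1 s2=0 s0=0 s5=1
t7.Δ1 s4=1 clk=0 s3=1 s1=1 s2=0 s0=0 s5=1
t8.Δ0 s4=1 clk=0 s3=1 s1=1 s2=0 s0=0 s5=1
t8.Δ1 s4=1 clk=1 s3=1 s1=1 s2=0 s0=0 s5=1
t8.Δ2 s4=1 clk=1 s3=1 s1=0 s2=0 s0=0 s5=1
t8.Δ3 s4=0 clk=1 s3=0 s1=0 s2=1 s0=1 s5=0
t8.Δ4 s4=0 clk=1 s3=1 s1=0 s2=0 s0=0 s5=1
t8.Δ5 s4=0 clk=1 s3=0 s1=0 s2=0 s0=1 s5=0
t8.Δ6 s4=0 clk=1 s3=0 s1=0 s2=0 s0=0 s5=1
t8.Δ7 s4=0 clk=1 s3=0 s1=0 s2=0 s0=0 s5=0
t9.Δ0 s4=0 clk=1 s3=0 s1=0 s2=0 s0=0 s5=0
t9.Δ1 s4=0 clk=0 s3=0 s1=0 s2=0 s0=0 s5=0
t10.Δ0 s4=0 clk=0 s3=0 s1=0 s2=0 s0=0 s5=0
t10.Δ1 s4=0 clk=1 s3=0 s1=0 s2=0 s0=0 s5=0
t10.Δ2 s4=0 clk=1 s3=0 s1=1 s2=0 s0=0 s5=0
t10.Δ3 s4=1 clk=1 s3=1 s1=1 s2=1 s0=1 s5=1
t10.Δ4 s4=1 clk=1 s3=1 s1=1 s2=0 s0=0 s5=0
t10.Δ5 s4=1 clk=1 s3=1 s1=1 s2=0 s0=0 s5=1
t11.Δ0 s4=1 clk=1 s3=1 s1=1 s2=0 s0=0 s5=1
t11.Δ1 s4=1 clk=0 s3=1 s1=1 s2=0 s0=0 s5=1
t12.Δ0 s4=1 clk=0 s3=1 s1=1 s2=0 s0=0 s5=1
t12.Δ1 s4=1 clk=1 s3=1 s1=1 s2=0 s0=0 s5=1
t12.Δ2 s4=1 clk=1 s3=1 s1=0 s2=0 s0=0 s5=1
t12.Δ3 s4=0 clk=1 s3=0 s1=0 s2=1 s0=1 s5=0
t12.Δ4 s4=0 clk=1 s3=1 s1=0 s2=0 s0=0 s5=1
t12.Δ5 s4=0 clk=1 s3=0 s1=0 s2=0 s0=1 s5=0
t12.Δ6 s4=0 clk=1 s3=0 s1=0 s2=0 s0=0 s5=1
t12.Δ7 s4=0 clk=1 s3=0 s1=0 s2=0 s0=0 s5=0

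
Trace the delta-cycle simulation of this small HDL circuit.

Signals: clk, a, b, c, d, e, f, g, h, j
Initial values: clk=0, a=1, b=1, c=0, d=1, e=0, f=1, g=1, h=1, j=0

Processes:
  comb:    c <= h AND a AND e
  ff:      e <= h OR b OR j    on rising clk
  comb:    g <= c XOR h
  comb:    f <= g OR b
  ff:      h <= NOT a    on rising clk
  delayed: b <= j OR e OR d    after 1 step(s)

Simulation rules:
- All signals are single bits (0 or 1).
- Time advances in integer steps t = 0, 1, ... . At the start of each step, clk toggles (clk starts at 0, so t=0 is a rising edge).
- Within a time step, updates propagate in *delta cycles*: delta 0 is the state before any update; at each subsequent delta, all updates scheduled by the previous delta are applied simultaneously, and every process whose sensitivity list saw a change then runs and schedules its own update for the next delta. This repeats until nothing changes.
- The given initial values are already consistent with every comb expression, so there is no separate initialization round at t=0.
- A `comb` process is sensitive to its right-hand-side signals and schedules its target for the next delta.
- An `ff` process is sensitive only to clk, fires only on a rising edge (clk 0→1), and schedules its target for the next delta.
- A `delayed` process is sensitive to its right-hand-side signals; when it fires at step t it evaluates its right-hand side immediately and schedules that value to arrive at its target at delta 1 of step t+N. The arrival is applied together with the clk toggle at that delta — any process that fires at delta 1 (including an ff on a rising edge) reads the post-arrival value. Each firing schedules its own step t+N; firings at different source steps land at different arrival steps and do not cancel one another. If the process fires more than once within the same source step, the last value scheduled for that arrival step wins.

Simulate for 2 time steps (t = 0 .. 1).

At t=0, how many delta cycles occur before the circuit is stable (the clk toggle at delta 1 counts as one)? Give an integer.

[bits: c,b,clk,g,a,f,e,h,d,j]
t=0: Δ0=0101110110 Δ1=0111110110 Δ2=0111111010 Δ3=0110111010 | 3Δ
t=1: Δ0=0110111010 Δ1=0100111010 | 1Δ

3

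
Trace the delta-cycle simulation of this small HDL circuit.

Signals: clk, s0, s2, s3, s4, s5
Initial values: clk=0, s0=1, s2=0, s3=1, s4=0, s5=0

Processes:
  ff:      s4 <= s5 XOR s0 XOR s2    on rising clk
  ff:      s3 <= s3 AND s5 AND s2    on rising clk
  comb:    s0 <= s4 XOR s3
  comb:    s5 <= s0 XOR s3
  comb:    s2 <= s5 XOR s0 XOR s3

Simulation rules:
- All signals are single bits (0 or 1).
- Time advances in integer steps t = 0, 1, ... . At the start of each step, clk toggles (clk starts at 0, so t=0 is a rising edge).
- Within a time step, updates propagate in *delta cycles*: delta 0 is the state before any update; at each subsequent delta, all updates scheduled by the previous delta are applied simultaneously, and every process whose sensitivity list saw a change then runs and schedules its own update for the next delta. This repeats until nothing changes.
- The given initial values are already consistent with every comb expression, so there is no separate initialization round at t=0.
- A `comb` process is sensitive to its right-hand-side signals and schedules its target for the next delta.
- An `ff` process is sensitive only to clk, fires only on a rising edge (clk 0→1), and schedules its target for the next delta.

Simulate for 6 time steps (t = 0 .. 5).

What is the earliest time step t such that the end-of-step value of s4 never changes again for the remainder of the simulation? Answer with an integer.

2

t0.Δ0 s0=1 s5=0 s4=0 clk=0 s3=1 s2=0
t0.Δ1 s0=1 s5=0 s4=0 clk=1 s3=1 s2=0
t0.Δ2 s0=1 s5=0 s4=1 clk=1 s3=0 s2=0
t0.Δ3 s0=1 s5=1 s4=1 clk=1 s3=0 s2=1
t0.Δ4 s0=1 s5=1 s4=1 clk=1 s3=0 s2=0
t1.Δ0 s0=1 s5=1 s4=1 clk=1 s3=0 s2=0
t1.Δ1 s0=1 s5=1 s4=1 clk=0 s3=0 s2=0
t2.Δ0 s0=1 s5=1 s4=1 clk=0 s3=0 s2=0
t2.Δ1 s0=1 s5=1 s4=1 clk=1 s3=0 s2=0
t2.Δ2 s0=1 s5=1 s4=0 clk=1 s3=0 s2=0
t2.Δ3 s0=0 s5=1 s4=0 clk=1 s3=0 s2=0
t2.Δ4 s0=0 s5=0 s4=0 clk=1 s3=0 s2=1
t2.Δ5 s0=0 s5=0 s4=0 clk=1 s3=0 s2=0
t3.Δ0 s0=0 s5=0 s4=0 clk=1 s3=0 s2=0
t3.Δ1 s0=0 s5=0 s4=0 clk=0 s3=0 s2=0
t4.Δ0 s0=0 s5=0 s4=0 clk=0 s3=0 s2=0
t4.Δ1 s0=0 s5=0 s4=0 clk=1 s3=0 s2=0
t5.Δ0 s0=0 s5=0 s4=0 clk=1 s3=0 s2=0
t5.Δ1 s0=0 s5=0 s4=0 clk=0 s3=0 s2=0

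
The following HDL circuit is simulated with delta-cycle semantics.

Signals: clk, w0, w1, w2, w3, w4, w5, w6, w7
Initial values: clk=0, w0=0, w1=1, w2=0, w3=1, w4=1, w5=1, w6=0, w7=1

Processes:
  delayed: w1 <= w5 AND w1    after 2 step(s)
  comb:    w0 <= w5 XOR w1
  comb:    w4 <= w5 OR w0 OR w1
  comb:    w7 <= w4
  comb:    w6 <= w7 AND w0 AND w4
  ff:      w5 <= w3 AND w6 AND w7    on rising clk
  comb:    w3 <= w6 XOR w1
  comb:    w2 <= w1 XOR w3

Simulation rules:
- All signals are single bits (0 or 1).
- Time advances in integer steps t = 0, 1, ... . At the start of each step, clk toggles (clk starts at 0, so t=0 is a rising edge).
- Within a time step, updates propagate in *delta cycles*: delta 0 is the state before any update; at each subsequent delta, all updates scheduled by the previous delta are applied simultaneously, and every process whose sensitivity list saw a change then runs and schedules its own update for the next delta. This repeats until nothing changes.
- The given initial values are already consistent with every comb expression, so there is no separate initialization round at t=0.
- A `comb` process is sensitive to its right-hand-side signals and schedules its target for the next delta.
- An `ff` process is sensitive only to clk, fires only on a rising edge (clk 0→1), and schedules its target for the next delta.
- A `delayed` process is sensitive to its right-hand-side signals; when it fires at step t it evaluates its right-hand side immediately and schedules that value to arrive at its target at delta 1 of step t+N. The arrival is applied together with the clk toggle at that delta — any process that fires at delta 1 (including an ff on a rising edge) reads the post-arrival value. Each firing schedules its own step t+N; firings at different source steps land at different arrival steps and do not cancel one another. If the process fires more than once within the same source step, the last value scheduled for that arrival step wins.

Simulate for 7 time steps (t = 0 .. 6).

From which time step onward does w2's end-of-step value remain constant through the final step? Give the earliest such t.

t0.Δ0 w7=1 w6=0 w3=1 w4=1 w1=1 w0=0 w2=0 clk=0 w5=1
t0.Δ1 w7=1 w6=0 w3=1 w4=1 w1=1 w0=0 w2=0 clk=1 w5=1
t0.Δ2 w7=1 w6=0 w3=1 w4=1 w1=1 w0=0 w2=0 clk=1 w5=0
t0.Δ3 w7=1 w6=0 w3=1 w4=1 w1=1 w0=1 w2=0 clk=1 w5=0
t0.Δ4 w7=1 w6=1 w3=1 w4=1 w1=1 w0=1 w2=0 clk=1 w5=0
t0.Δ5 w7=1 w6=1 w3=0 w4=1 w1=1 w0=1 w2=0 clk=1 w5=0
t0.Δ6 w7=1 w6=1 w3=0 w4=1 w1=1 w0=1 w2=1 clk=1 w5=0
t1.Δ0 w7=1 w6=1 w3=0 w4=1 w1=1 w0=1 w2=1 clk=1 w5=0
t1.Δ1 w7=1 w6=1 w3=0 w4=1 w1=1 w0=1 w2=1 clk=0 w5=0
t2.Δ0 w7=1 w6=1 w3=0 w4=1 w1=1 w0=1 w2=1 clk=0 w5=0
t2.Δ1 w7=1 w6=1 w3=0 w4=1 w1=0 w0=1 w2=1 clk=1 w5=0
t2.Δ2 w7=1 w6=1 w3=1 w4=1 w1=0 w0=0 w2=0 clk=1 w5=0
t2.Δ3 w7=1 w6=0 w3=1 w4=0 w1=0 w0=0 w2=1 clk=1 w5=0
t2.Δ4 w7=0 w6=0 w3=0 w4=0 w1=0 w0=0 w2=1 clk=1 w5=0
t2.Δ5 w7=0 w6=0 w3=0 w4=0 w1=0 w0=0 w2=0 clk=1 w5=0
t3.Δ0 w7=0 w6=0 w3=0 w4=0 w1=0 w0=0 w2=0 clk=1 w5=0
t3.Δ1 w7=0 w6=0 w3=0 w4=0 w1=0 w0=0 w2=0 clk=0 w5=0
t4.Δ0 w7=0 w6=0 w3=0 w4=0 w1=0 w0=0 w2=0 clk=0 w5=0
t4.Δ1 w7=0 w6=0 w3=0 w4=0 w1=0 w0=0 w2=0 clk=1 w5=0
t5.Δ0 w7=0 w6=0 w3=0 w4=0 w1=0 w0=0 w2=0 clk=1 w5=0
t5.Δ1 w7=0 w6=0 w3=0 w4=0 w1=0 w0=0 w2=0 clk=0 w5=0
t6.Δ0 w7=0 w6=0 w3=0 w4=0 w1=0 w0=0 w2=0 clk=0 w5=0
t6.Δ1 w7=0 w6=0 w3=0 w4=0 w1=0 w0=0 w2=0 clk=1 w5=0

2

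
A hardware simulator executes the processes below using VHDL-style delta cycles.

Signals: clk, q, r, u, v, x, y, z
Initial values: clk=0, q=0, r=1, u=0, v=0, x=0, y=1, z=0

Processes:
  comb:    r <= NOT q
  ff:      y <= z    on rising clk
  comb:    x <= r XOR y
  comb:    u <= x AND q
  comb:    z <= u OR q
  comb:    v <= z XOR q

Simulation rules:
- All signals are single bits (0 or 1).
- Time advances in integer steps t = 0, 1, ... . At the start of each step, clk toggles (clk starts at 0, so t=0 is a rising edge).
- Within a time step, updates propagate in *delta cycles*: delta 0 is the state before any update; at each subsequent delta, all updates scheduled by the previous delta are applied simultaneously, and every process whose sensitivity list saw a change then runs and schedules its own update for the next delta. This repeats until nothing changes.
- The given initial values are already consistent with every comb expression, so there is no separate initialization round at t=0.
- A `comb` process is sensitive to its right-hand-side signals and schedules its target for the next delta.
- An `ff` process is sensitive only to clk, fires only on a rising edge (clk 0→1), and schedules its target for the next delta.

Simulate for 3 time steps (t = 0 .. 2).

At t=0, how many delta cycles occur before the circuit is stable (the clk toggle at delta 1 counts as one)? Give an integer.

3

t0.Δ0 q=0 x=0 r=1 u=0 v=0 y=1 z=0 clk=0
t0.Δ1 q=0 x=0 r=1 u=0 v=0 y=1 z=0 clk=1
t0.Δ2 q=0 x=0 r=1 u=0 v=0 y=0 z=0 clk=1
t0.Δ3 q=0 x=1 r=1 u=0 v=0 y=0 z=0 clk=1
t1.Δ0 q=0 x=1 r=1 u=0 v=0 y=0 z=0 clk=1
t1.Δ1 q=0 x=1 r=1 u=0 v=0 y=0 z=0 clk=0
t2.Δ0 q=0 x=1 r=1 u=0 v=0 y=0 z=0 clk=0
t2.Δ1 q=0 x=1 r=1 u=0 v=0 y=0 z=0 clk=1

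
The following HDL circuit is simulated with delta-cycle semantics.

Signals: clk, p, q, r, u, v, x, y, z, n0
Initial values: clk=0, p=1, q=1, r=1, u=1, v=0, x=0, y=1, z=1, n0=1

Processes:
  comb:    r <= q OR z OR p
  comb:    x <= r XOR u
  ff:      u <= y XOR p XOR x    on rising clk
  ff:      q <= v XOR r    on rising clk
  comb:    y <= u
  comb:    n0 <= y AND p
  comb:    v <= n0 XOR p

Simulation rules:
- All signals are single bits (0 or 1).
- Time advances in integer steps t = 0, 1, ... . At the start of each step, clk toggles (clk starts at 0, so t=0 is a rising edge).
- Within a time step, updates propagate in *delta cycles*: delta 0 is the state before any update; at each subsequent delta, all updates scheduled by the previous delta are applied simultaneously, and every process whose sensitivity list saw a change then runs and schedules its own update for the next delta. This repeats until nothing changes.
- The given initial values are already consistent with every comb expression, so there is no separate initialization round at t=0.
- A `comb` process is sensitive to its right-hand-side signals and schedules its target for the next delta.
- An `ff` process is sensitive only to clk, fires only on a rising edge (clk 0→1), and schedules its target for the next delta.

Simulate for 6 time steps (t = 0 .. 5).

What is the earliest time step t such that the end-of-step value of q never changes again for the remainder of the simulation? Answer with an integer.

2

[bits: q,p,u,z,r,v,x,n0,y,clk]
t=0: Δ0=1111100110 Δ1=1111100111 Δ2=1101100111 Δ3=1101101101 Δ4=1101101001 Δ5=1101111001 | 5Δ
t=1: Δ0=1101111001 Δ1=1101111000 | 1Δ
t=2: Δ0=1101111000 Δ1=1101111001 Δ2=0101111001 | 2Δ
t=3: Δ0=0101111001 Δ1=0101111000 | 1Δ
t=4: Δ0=0101111000 Δ1=0101111001 | 1Δ
t=5: Δ0=0101111001 Δ1=0101111000 | 1Δ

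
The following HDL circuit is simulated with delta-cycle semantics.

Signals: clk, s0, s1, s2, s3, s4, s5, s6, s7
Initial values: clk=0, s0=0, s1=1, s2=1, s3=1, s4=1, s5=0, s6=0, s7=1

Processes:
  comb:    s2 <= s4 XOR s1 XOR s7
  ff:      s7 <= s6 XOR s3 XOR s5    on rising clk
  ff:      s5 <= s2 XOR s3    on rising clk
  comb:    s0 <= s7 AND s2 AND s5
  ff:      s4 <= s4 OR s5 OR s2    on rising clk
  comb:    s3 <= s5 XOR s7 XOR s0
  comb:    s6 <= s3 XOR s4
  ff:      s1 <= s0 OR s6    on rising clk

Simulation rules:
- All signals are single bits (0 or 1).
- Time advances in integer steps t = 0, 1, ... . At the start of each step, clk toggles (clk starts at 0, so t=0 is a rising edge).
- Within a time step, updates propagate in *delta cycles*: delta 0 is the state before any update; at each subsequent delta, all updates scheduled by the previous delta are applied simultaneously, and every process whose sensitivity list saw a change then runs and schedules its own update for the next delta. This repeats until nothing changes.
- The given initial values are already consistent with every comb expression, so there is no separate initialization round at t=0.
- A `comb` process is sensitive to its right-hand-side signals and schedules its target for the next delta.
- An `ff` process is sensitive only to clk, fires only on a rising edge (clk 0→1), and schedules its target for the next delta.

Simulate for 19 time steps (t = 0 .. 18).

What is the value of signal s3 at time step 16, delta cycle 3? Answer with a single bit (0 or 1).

1

t0.Δ0 s4=1 s1=1 s7=1 s5=0 s3=1 s0=0 s2=1 clk=0 s6=0
t0.Δ1 s4=1 s1=1 s7=1 s5=0 s3=1 s0=0 s2=1 clk=1 s6=0
t0.Δ2 s4=1 s1=0 s7=1 s5=0 s3=1 s0=0 s2=1 clk=1 s6=0
t0.Δ3 s4=1 s1=0 s7=1 s5=0 s3=1 s0=0 s2=0 clk=1 s6=0
t1.Δ0 s4=1 s1=0 s7=1 s5=0 s3=1 s0=0 s2=0 clk=1 s6=0
t1.Δ1 s4=1 s1=0 s7=1 s5=0 s3=1 s0=0 s2=0 clk=0 s6=0
t2.Δ0 s4=1 s1=0 s7=1 s5=0 s3=1 s0=0 s2=0 clk=0 s6=0
t2.Δ1 s4=1 s1=0 s7=1 s5=0 s3=1 s0=0 s2=0 clk=1 s6=0
t2.Δ2 s4=1 s1=0 s7=1 s5=1 s3=1 s0=0 s2=0 clk=1 s6=0
t2.Δ3 s4=1 s1=0 s7=1 s5=1 s3=0 s0=0 s2=0 clk=1 s6=0
t2.Δ4 s4=1 s1=0 s7=1 s5=1 s3=0 s0=0 s2=0 clk=1 s6=1
t3.Δ0 s4=1 s1=0 s7=1 s5=1 s3=0 s0=0 s2=0 clk=1 s6=1
t3.Δ1 s4=1 s1=0 s7=1 s5=1 s3=0 s0=0 s2=0 clk=0 s6=1
t4.Δ0 s4=1 s1=0 s7=1 s5=1 s3=0 s0=0 s2=0 clk=0 s6=1
t4.Δ1 s4=1 s1=0 s7=1 s5=1 s3=0 s0=0 s2=0 clk=1 s6=1
t4.Δ2 s4=1 s1=1 s7=0 s5=0 s3=0 s0=0 s2=0 clk=1 s6=1
t5.Δ0 s4=1 s1=1 s7=0 s5=0 s3=0 s0=0 s2=0 clk=1 s6=1
t5.Δ1 s4=1 s1=1 s7=0 s5=0 s3=0 s0=0 s2=0 clk=0 s6=1
t6.Δ0 s4=1 s1=1 s7=0 s5=0 s3=0 s0=0 s2=0 clk=0 s6=1
t6.Δ1 s4=1 s1=1 s7=0 s5=0 s3=0 s0=0 s2=0 clk=1 s6=1
t6.Δ2 s4=1 s1=1 s7=1 s5=0 s3=0 s0=0 s2=0 clk=1 s6=1
t6.Δ3 s4=1 s1=1 s7=1 s5=0 s3=1 s0=0 s2=1 clk=1 s6=1
t6.Δ4 s4=1 s1=1 s7=1 s5=0 s3=1 s0=0 s2=1 clk=1 s6=0
t7.Δ0 s4=1 s1=1 s7=1 s5=0 s3=1 s0=0 s2=1 clk=1 s6=0
t7.Δ1 s4=1 s1=1 s7=1 s5=0 s3=1 s0=0 s2=1 clk=0 s6=0
t8.Δ0 s4=1 s1=1 s7=1 s5=0 s3=1 s0=0 s2=1 clk=0 s6=0
t8.Δ1 s4=1 s1=1 s7=1 s5=0 s3=1 s0=0 s2=1 clk=1 s6=0
t8.Δ2 s4=1 s1=0 s7=1 s5=0 s3=1 s0=0 s2=1 clk=1 s6=0
t8.Δ3 s4=1 s1=0 s7=1 s5=0 s3=1 s0=0 s2=0 clk=1 s6=0
t9.Δ0 s4=1 s1=0 s7=1 s5=0 s3=1 s0=0 s2=0 clk=1 s6=0
t9.Δ1 s4=1 s1=0 s7=1 s5=0 s3=1 s0=0 s2=0 clk=0 s6=0
t10.Δ0 s4=1 s1=0 s7=1 s5=0 s3=1 s0=0 s2=0 clk=0 s6=0
t10.Δ1 s4=1 s1=0 s7=1 s5=0 s3=1 s0=0 s2=0 clk=1 s6=0
t10.Δ2 s4=1 s1=0 s7=1 s5=1 s3=1 s0=0 s2=0 clk=1 s6=0
t10.Δ3 s4=1 s1=0 s7=1 s5=1 s3=0 s0=0 s2=0 clk=1 s6=0
t10.Δ4 s4=1 s1=0 s7=1 s5=1 s3=0 s0=0 s2=0 clk=1 s6=1
t11.Δ0 s4=1 s1=0 s7=1 s5=1 s3=0 s0=0 s2=0 clk=1 s6=1
t11.Δ1 s4=1 s1=0 s7=1 s5=1 s3=0 s0=0 s2=0 clk=0 s6=1
t12.Δ0 s4=1 s1=0 s7=1 s5=1 s3=0 s0=0 s2=0 clk=0 s6=1
t12.Δ1 s4=1 s1=0 s7=1 s5=1 s3=0 s0=0 s2=0 clk=1 s6=1
t12.Δ2 s4=1 s1=1 s7=0 s5=0 s3=0 s0=0 s2=0 clk=1 s6=1
t13.Δ0 s4=1 s1=1 s7=0 s5=0 s3=0 s0=0 s2=0 clk=1 s6=1
t13.Δ1 s4=1 s1=1 s7=0 s5=0 s3=0 s0=0 s2=0 clk=0 s6=1
t14.Δ0 s4=1 s1=1 s7=0 s5=0 s3=0 s0=0 s2=0 clk=0 s6=1
t14.Δ1 s4=1 s1=1 s7=0 s5=0 s3=0 s0=0 s2=0 clk=1 s6=1
t14.Δ2 s4=1 s1=1 s7=1 s5=0 s3=0 s0=0 s2=0 clk=1 s6=1
t14.Δ3 s4=1 s1=1 s7=1 s5=0 s3=1 s0=0 s2=1 clk=1 s6=1
t14.Δ4 s4=1 s1=1 s7=1 s5=0 s3=1 s0=0 s2=1 clk=1 s6=0
t15.Δ0 s4=1 s1=1 s7=1 s5=0 s3=1 s0=0 s2=1 clk=1 s6=0
t15.Δ1 s4=1 s1=1 s7=1 s5=0 s3=1 s0=0 s2=1 clk=0 s6=0
t16.Δ0 s4=1 s1=1 s7=1 s5=0 s3=1 s0=0 s2=1 clk=0 s6=0
t16.Δ1 s4=1 s1=1 s7=1 s5=0 s3=1 s0=0 s2=1 clk=1 s6=0
t16.Δ2 s4=1 s1=0 s7=1 s5=0 s3=1 s0=0 s2=1 clk=1 s6=0
t16.Δ3 s4=1 s1=0 s7=1 s5=0 s3=1 s0=0 s2=0 clk=1 s6=0
t17.Δ0 s4=1 s1=0 s7=1 s5=0 s3=1 s0=0 s2=0 clk=1 s6=0
t17.Δ1 s4=1 s1=0 s7=1 s5=0 s3=1 s0=0 s2=0 clk=0 s6=0
t18.Δ0 s4=1 s1=0 s7=1 s5=0 s3=1 s0=0 s2=0 clk=0 s6=0
t18.Δ1 s4=1 s1=0 s7=1 s5=0 s3=1 s0=0 s2=0 clk=1 s6=0
t18.Δ2 s4=1 s1=0 s7=1 s5=1 s3=1 s0=0 s2=0 clk=1 s6=0
t18.Δ3 s4=1 s1=0 s7=1 s5=1 s3=0 s0=0 s2=0 clk=1 s6=0
t18.Δ4 s4=1 s1=0 s7=1 s5=1 s3=0 s0=0 s2=0 clk=1 s6=1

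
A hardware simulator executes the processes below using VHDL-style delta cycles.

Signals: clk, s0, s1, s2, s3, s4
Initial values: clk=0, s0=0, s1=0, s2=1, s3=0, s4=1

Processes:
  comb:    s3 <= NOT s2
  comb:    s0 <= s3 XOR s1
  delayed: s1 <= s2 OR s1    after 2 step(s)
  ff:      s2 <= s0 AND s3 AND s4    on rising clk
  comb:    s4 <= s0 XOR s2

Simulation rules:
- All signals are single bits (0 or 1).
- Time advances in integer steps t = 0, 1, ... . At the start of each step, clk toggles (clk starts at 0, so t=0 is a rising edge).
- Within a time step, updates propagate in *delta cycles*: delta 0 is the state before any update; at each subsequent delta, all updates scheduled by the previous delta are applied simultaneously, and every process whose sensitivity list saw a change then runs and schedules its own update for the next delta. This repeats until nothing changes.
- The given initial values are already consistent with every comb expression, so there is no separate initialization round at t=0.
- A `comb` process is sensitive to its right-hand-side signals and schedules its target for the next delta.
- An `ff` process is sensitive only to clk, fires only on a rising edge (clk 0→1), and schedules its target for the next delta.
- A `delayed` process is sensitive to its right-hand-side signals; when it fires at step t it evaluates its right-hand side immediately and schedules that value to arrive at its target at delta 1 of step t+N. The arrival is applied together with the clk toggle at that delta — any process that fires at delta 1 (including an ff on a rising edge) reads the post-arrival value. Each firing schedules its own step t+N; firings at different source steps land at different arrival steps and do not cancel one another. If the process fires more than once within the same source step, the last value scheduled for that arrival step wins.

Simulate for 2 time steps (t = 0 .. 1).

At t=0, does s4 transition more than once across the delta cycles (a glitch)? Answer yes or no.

yes

t0.Δ0 s2=1 s4=1 s1=0 s0=0 clk=0 s3=0
t0.Δ1 s2=1 s4=1 s1=0 s0=0 clk=1 s3=0
t0.Δ2 s2=0 s4=1 s1=0 s0=0 clk=1 s3=0
t0.Δ3 s2=0 s4=0 s1=0 s0=0 clk=1 s3=1
t0.Δ4 s2=0 s4=0 s1=0 s0=1 clk=1 s3=1
t0.Δ5 s2=0 s4=1 s1=0 s0=1 clk=1 s3=1
t1.Δ0 s2=0 s4=1 s1=0 s0=1 clk=1 s3=1
t1.Δ1 s2=0 s4=1 s1=0 s0=1 clk=0 s3=1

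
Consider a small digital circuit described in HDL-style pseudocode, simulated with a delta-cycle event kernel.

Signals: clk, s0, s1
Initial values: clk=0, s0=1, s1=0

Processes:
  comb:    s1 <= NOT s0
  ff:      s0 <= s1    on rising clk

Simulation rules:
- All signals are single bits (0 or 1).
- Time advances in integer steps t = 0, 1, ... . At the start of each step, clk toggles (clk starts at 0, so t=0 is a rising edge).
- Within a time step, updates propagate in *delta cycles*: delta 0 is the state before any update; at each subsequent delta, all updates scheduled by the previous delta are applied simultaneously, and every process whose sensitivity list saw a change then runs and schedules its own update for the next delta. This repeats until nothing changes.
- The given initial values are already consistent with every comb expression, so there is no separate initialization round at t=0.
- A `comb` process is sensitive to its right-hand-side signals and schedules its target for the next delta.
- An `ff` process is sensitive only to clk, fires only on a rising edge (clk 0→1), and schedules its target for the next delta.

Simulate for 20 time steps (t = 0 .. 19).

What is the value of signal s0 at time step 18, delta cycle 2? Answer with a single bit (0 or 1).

t0.Δ0 s0=1 s1=0 clk=0
t0.Δ1 s0=1 s1=0 clk=1
t0.Δ2 s0=0 s1=0 clk=1
t0.Δ3 s0=0 s1=1 clk=1
t1.Δ0 s0=0 s1=1 clk=1
t1.Δ1 s0=0 s1=1 clk=0
t2.Δ0 s0=0 s1=1 clk=0
t2.Δ1 s0=0 s1=1 clk=1
t2.Δ2 s0=1 s1=1 clk=1
t2.Δ3 s0=1 s1=0 clk=1
t3.Δ0 s0=1 s1=0 clk=1
t3.Δ1 s0=1 s1=0 clk=0
t4.Δ0 s0=1 s1=0 clk=0
t4.Δ1 s0=1 s1=0 clk=1
t4.Δ2 s0=0 s1=0 clk=1
t4.Δ3 s0=0 s1=1 clk=1
t5.Δ0 s0=0 s1=1 clk=1
t5.Δ1 s0=0 s1=1 clk=0
t6.Δ0 s0=0 s1=1 clk=0
t6.Δ1 s0=0 s1=1 clk=1
t6.Δ2 s0=1 s1=1 clk=1
t6.Δ3 s0=1 s1=0 clk=1
t7.Δ0 s0=1 s1=0 clk=1
t7.Δ1 s0=1 s1=0 clk=0
t8.Δ0 s0=1 s1=0 clk=0
t8.Δ1 s0=1 s1=0 clk=1
t8.Δ2 s0=0 s1=0 clk=1
t8.Δ3 s0=0 s1=1 clk=1
t9.Δ0 s0=0 s1=1 clk=1
t9.Δ1 s0=0 s1=1 clk=0
t10.Δ0 s0=0 s1=1 clk=0
t10.Δ1 s0=0 s1=1 clk=1
t10.Δ2 s0=1 s1=1 clk=1
t10.Δ3 s0=1 s1=0 clk=1
t11.Δ0 s0=1 s1=0 clk=1
t11.Δ1 s0=1 s1=0 clk=0
t12.Δ0 s0=1 s1=0 clk=0
t12.Δ1 s0=1 s1=0 clk=1
t12.Δ2 s0=0 s1=0 clk=1
t12.Δ3 s0=0 s1=1 clk=1
t13.Δ0 s0=0 s1=1 clk=1
t13.Δ1 s0=0 s1=1 clk=0
t14.Δ0 s0=0 s1=1 clk=0
t14.Δ1 s0=0 s1=1 clk=1
t14.Δ2 s0=1 s1=1 clk=1
t14.Δ3 s0=1 s1=0 clk=1
t15.Δ0 s0=1 s1=0 clk=1
t15.Δ1 s0=1 s1=0 clk=0
t16.Δ0 s0=1 s1=0 clk=0
t16.Δ1 s0=1 s1=0 clk=1
t16.Δ2 s0=0 s1=0 clk=1
t16.Δ3 s0=0 s1=1 clk=1
t17.Δ0 s0=0 s1=1 clk=1
t17.Δ1 s0=0 s1=1 clk=0
t18.Δ0 s0=0 s1=1 clk=0
t18.Δ1 s0=0 s1=1 clk=1
t18.Δ2 s0=1 s1=1 clk=1
t18.Δ3 s0=1 s1=0 clk=1
t19.Δ0 s0=1 s1=0 clk=1
t19.Δ1 s0=1 s1=0 clk=0

1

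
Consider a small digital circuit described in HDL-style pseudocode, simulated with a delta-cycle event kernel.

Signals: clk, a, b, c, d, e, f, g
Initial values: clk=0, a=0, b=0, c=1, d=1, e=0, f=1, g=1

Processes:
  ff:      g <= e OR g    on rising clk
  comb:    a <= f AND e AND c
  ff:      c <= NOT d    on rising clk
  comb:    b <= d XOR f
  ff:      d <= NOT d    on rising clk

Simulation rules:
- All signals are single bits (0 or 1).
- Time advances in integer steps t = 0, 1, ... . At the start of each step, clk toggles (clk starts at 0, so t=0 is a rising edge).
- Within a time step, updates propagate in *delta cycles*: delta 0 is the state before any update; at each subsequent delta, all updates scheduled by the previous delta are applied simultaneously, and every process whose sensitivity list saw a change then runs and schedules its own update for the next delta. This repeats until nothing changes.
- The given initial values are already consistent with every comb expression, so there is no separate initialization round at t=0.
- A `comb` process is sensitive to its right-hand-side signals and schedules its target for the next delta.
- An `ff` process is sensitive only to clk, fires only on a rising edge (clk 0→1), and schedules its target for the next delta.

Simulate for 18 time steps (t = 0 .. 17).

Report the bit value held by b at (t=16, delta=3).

[bits: clk,c,e,a,g,b,d,f]
t=0: Δ0=01001011 Δ1=11001011 Δ2=10001001 Δ3=10001101 | 3Δ
t=1: Δ0=10001101 Δ1=00001101 | 1Δ
t=2: Δ0=00001101 Δ1=10001101 Δ2=11001111 Δ3=11001011 | 3Δ
t=3: Δ0=11001011 Δ1=01001011 | 1Δ
t=4: Δ0=01001011 Δ1=11001011 Δ2=10001001 Δ3=10001101 | 3Δ
t=5: Δ0=10001101 Δ1=00001101 | 1Δ
t=6: Δ0=00001101 Δ1=10001101 Δ2=11001111 Δ3=11001011 | 3Δ
t=7: Δ0=11001011 Δ1=01001011 | 1Δ
t=8: Δ0=01001011 Δ1=11001011 Δ2=10001001 Δ3=10001101 | 3Δ
t=9: Δ0=10001101 Δ1=00001101 | 1Δ
t=10: Δ0=00001101 Δ1=10001101 Δ2=11001111 Δ3=11001011 | 3Δ
t=11: Δ0=11001011 Δ1=01001011 | 1Δ
t=12: Δ0=01001011 Δ1=11001011 Δ2=10001001 Δ3=10001101 | 3Δ
t=13: Δ0=10001101 Δ1=00001101 | 1Δ
t=14: Δ0=00001101 Δ1=10001101 Δ2=11001111 Δ3=11001011 | 3Δ
t=15: Δ0=11001011 Δ1=01001011 | 1Δ
t=16: Δ0=01001011 Δ1=11001011 Δ2=10001001 Δ3=10001101 | 3Δ
t=17: Δ0=10001101 Δ1=00001101 | 1Δ

1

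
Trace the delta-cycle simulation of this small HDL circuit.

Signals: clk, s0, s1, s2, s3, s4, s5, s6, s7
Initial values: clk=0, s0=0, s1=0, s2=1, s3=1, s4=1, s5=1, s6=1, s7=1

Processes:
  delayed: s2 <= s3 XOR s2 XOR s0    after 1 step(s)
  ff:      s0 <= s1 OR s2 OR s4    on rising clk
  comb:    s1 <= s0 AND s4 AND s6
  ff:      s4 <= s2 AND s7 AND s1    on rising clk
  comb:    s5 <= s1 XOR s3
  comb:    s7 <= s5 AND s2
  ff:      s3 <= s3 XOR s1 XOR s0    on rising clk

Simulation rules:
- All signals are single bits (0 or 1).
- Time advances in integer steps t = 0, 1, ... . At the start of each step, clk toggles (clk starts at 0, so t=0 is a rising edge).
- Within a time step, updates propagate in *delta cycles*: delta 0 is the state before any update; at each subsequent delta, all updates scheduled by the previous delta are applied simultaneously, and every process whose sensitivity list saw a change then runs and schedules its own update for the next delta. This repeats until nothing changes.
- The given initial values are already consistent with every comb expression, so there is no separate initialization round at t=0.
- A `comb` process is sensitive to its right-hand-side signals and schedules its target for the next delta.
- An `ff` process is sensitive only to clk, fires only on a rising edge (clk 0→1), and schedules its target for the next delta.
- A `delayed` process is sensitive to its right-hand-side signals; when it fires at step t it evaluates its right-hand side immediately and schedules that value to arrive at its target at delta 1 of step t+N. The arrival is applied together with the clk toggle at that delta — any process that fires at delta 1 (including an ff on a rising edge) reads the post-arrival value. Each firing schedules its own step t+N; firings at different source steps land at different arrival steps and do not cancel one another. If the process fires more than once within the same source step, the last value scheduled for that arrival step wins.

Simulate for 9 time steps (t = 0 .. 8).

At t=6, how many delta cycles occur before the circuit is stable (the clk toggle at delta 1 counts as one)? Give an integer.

t0.Δ0 s3=1 clk=0 s1=0 s6=1 s7=1 s2=1 s0=0 s4=1 s5=1
t0.Δ1 s3=1 clk=1 s1=0 s6=1 s7=1 s2=1 s0=0 s4=1 s5=1
t0.Δ2 s3=1 clk=1 s1=0 s6=1 s7=1 s2=1 s0=1 s4=0 s5=1
t1.Δ0 s3=1 clk=1 s1=0 s6=1 s7=1 s2=1 s0=1 s4=0 s5=1
t1.Δ1 s3=1 clk=0 s1=0 s6=1 s7=1 s2=1 s0=1 s4=0 s5=1
t2.Δ0 s3=1 clk=0 s1=0 s6=1 s7=1 s2=1 s0=1 s4=0 s5=1
t2.Δ1 s3=1 clk=1 s1=0 s6=1 s7=1 s2=1 s0=1 s4=0 s5=1
t2.Δ2 s3=0 clk=1 s1=0 s6=1 s7=1 s2=1 s0=1 s4=0 s5=1
t2.Δ3 s3=0 clk=1 s1=0 s6=1 s7=1 s2=1 s0=1 s4=0 s5=0
t2.Δ4 s3=0 clk=1 s1=0 s6=1 s7=0 s2=1 s0=1 s4=0 s5=0
t3.Δ0 s3=0 clk=1 s1=0 s6=1 s7=0 s2=1 s0=1 s4=0 s5=0
t3.Δ1 s3=0 clk=0 s1=0 s6=1 s7=0 s2=0 s0=1 s4=0 s5=0
t4.Δ0 s3=0 clk=0 s1=0 s6=1 s7=0 s2=0 s0=1 s4=0 s5=0
t4.Δ1 s3=0 clk=1 s1=0 s6=1 s7=0 s2=1 s0=1 s4=0 s5=0
t4.Δ2 s3=1 clk=1 s1=0 s6=1 s7=0 s2=1 s0=1 s4=0 s5=0
t4.Δ3 s3=1 clk=1 s1=0 s6=1 s7=0 s2=1 s0=1 s4=0 s5=1
t4.Δ4 s3=1 clk=1 s1=0 s6=1 s7=1 s2=1 s0=1 s4=0 s5=1
t5.Δ0 s3=1 clk=1 s1=0 s6=1 s7=1 s2=1 s0=1 s4=0 s5=1
t5.Δ1 s3=1 clk=0 s1=0 s6=1 s7=1 s2=1 s0=1 s4=0 s5=1
t6.Δ0 s3=1 clk=0 s1=0 s6=1 s7=1 s2=1 s0=1 s4=0 s5=1
t6.Δ1 s3=1 clk=1 s1=0 s6=1 s7=1 s2=1 s0=1 s4=0 s5=1
t6.Δ2 s3=0 clk=1 s1=0 s6=1 s7=1 s2=1 s0=1 s4=0 s5=1
t6.Δ3 s3=0 clk=1 s1=0 s6=1 s7=1 s2=1 s0=1 s4=0 s5=0
t6.Δ4 s3=0 clk=1 s1=0 s6=1 s7=0 s2=1 s0=1 s4=0 s5=0
t7.Δ0 s3=0 clk=1 s1=0 s6=1 s7=0 s2=1 s0=1 s4=0 s5=0
t7.Δ1 s3=0 clk=0 s1=0 s6=1 s7=0 s2=0 s0=1 s4=0 s5=0
t8.Δ0 s3=0 clk=0 s1=0 s6=1 s7=0 s2=0 s0=1 s4=0 s5=0
t8.Δ1 s3=0 clk=1 s1=0 s6=1 s7=0 s2=1 s0=1 s4=0 s5=0
t8.Δ2 s3=1 clk=1 s1=0 s6=1 s7=0 s2=1 s0=1 s4=0 s5=0
t8.Δ3 s3=1 clk=1 s1=0 s6=1 s7=0 s2=1 s0=1 s4=0 s5=1
t8.Δ4 s3=1 clk=1 s1=0 s6=1 s7=1 s2=1 s0=1 s4=0 s5=1

4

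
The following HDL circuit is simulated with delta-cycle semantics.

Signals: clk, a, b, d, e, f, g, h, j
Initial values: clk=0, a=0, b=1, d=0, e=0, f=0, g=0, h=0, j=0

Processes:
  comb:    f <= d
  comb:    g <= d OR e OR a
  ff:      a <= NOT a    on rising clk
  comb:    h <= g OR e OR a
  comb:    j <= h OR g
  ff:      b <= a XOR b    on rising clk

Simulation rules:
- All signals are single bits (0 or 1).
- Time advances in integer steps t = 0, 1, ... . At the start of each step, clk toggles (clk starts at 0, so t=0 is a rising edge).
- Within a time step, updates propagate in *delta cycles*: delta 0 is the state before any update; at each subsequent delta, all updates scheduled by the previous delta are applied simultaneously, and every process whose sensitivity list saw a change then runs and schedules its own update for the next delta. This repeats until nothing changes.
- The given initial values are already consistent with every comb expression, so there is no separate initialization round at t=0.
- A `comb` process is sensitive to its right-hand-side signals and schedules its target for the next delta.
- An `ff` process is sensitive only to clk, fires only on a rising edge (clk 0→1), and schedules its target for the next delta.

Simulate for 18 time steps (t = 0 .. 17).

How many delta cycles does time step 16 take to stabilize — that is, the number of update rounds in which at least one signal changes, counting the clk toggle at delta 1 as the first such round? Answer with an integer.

t=0 Δ0: a=0 h=0 e=0 f=0 b=1 d=0 g=0 clk=0 j=0
  Δ1: clk:0→1
  Δ2: a:0→1
  Δ3: h:0→1, g:0→1
  Δ4: j:0→1
  (4Δ to stable)
t=1 Δ0: a=1 h=1 e=0 f=0 b=1 d=0 g=1 clk=1 j=1
  Δ1: clk:1→0
  (1Δ to stable)
t=2 Δ0: a=1 h=1 e=0 f=0 b=1 d=0 g=1 clk=0 j=1
  Δ1: clk:0→1
  Δ2: a:1→0, b:1→0
  Δ3: g:1→0
  Δ4: h:1→0
  Δ5: j:1→0
  (5Δ to stable)
t=3 Δ0: a=0 h=0 e=0 f=0 b=0 d=0 g=0 clk=1 j=0
  Δ1: clk:1→0
  (1Δ to stable)
t=4 Δ0: a=0 h=0 e=0 f=0 b=0 d=0 g=0 clk=0 j=0
  Δ1: clk:0→1
  Δ2: a:0→1
  Δ3: h:0→1, g:0→1
  Δ4: j:0→1
  (4Δ to stable)
t=5 Δ0: a=1 h=1 e=0 f=0 b=0 d=0 g=1 clk=1 j=1
  Δ1: clk:1→0
  (1Δ to stable)
t=6 Δ0: a=1 h=1 e=0 f=0 b=0 d=0 g=1 clk=0 j=1
  Δ1: clk:0→1
  Δ2: a:1→0, b:0→1
  Δ3: g:1→0
  Δ4: h:1→0
  Δ5: j:1→0
  (5Δ to stable)
t=7 Δ0: a=0 h=0 e=0 f=0 b=1 d=0 g=0 clk=1 j=0
  Δ1: clk:1→0
  (1Δ to stable)
t=8 Δ0: a=0 h=0 e=0 f=0 b=1 d=0 g=0 clk=0 j=0
  Δ1: clk:0→1
  Δ2: a:0→1
  Δ3: h:0→1, g:0→1
  Δ4: j:0→1
  (4Δ to stable)
t=9 Δ0: a=1 h=1 e=0 f=0 b=1 d=0 g=1 clk=1 j=1
  Δ1: clk:1→0
  (1Δ to stable)
t=10 Δ0: a=1 h=1 e=0 f=0 b=1 d=0 g=1 clk=0 j=1
  Δ1: clk:0→1
  Δ2: a:1→0, b:1→0
  Δ3: g:1→0
  Δ4: h:1→0
  Δ5: j:1→0
  (5Δ to stable)
t=11 Δ0: a=0 h=0 e=0 f=0 b=0 d=0 g=0 clk=1 j=0
  Δ1: clk:1→0
  (1Δ to stable)
t=12 Δ0: a=0 h=0 e=0 f=0 b=0 d=0 g=0 clk=0 j=0
  Δ1: clk:0→1
  Δ2: a:0→1
  Δ3: h:0→1, g:0→1
  Δ4: j:0→1
  (4Δ to stable)
t=13 Δ0: a=1 h=1 e=0 f=0 b=0 d=0 g=1 clk=1 j=1
  Δ1: clk:1→0
  (1Δ to stable)
t=14 Δ0: a=1 h=1 e=0 f=0 b=0 d=0 g=1 clk=0 j=1
  Δ1: clk:0→1
  Δ2: a:1→0, b:0→1
  Δ3: g:1→0
  Δ4: h:1→0
  Δ5: j:1→0
  (5Δ to stable)
t=15 Δ0: a=0 h=0 e=0 f=0 b=1 d=0 g=0 clk=1 j=0
  Δ1: clk:1→0
  (1Δ to stable)
t=16 Δ0: a=0 h=0 e=0 f=0 b=1 d=0 g=0 clk=0 j=0
  Δ1: clk:0→1
  Δ2: a:0→1
  Δ3: h:0→1, g:0→1
  Δ4: j:0→1
  (4Δ to stable)
t=17 Δ0: a=1 h=1 e=0 f=0 b=1 d=0 g=1 clk=1 j=1
  Δ1: clk:1→0
  (1Δ to stable)

4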